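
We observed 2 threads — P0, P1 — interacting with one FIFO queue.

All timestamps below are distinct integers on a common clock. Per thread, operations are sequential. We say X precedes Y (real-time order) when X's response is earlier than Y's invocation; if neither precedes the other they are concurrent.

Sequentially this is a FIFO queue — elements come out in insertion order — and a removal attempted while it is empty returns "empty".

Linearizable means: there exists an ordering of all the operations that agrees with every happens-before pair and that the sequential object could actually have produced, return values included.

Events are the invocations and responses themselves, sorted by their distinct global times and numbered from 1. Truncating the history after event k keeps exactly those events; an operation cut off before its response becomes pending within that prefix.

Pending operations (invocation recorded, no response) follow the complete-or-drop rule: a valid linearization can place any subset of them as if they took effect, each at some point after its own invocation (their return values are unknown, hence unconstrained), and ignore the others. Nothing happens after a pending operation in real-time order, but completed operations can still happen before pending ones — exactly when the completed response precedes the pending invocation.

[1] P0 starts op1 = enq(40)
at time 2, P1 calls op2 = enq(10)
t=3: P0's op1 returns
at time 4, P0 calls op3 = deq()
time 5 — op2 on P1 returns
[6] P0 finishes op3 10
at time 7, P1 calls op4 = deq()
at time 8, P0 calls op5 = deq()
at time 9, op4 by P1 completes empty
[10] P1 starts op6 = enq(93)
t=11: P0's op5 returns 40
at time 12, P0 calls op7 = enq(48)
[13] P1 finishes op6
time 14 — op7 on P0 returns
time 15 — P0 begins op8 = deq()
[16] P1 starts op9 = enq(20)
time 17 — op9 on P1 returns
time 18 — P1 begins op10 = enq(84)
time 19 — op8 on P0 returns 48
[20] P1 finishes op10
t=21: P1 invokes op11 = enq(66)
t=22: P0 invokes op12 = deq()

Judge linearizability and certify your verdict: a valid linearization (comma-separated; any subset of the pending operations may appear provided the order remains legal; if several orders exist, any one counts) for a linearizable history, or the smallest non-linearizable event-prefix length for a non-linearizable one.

linearizable — witness: op2, op1, op3, op5, op4, op7, op6, op8, op9, op10

1. op2 enq(10), leaving queue <10>
2. op1 enq(40), leaving queue <10,40>
3. op3 deq() → 10, leaving queue <40>
4. op5 deq() → 40, leaving queue <>
5. op4 deq() → empty, leaving queue <>
6. op7 enq(48), leaving queue <48>
7. op6 enq(93), leaving queue <48,93>
8. op8 deq() → 48, leaving queue <93>
9. op9 enq(20), leaving queue <93,20>
10. op10 enq(84), leaving queue <93,20,84>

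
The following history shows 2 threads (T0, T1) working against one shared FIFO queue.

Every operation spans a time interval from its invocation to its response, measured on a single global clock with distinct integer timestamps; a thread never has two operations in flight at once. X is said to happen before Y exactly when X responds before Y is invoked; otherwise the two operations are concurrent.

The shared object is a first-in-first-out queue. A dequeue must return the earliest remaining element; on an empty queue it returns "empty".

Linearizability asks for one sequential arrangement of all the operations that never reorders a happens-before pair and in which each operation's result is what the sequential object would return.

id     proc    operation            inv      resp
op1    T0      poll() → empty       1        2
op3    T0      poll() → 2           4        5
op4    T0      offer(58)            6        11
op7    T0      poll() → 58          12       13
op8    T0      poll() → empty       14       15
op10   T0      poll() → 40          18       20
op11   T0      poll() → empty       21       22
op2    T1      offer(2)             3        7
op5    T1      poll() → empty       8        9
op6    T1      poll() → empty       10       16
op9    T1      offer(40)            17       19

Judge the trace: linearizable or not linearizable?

one valid linearization: op1, op2, op3, op5, op4, op7, op6, op8, op9, op10, op11
1. op1 poll() → empty, leaving queue <>
2. op2 offer(2), leaving queue <2>
3. op3 poll() → 2, leaving queue <>
4. op5 poll() → empty, leaving queue <>
5. op4 offer(58), leaving queue <58>
6. op7 poll() → 58, leaving queue <>
7. op6 poll() → empty, leaving queue <>
8. op8 poll() → empty, leaving queue <>
9. op9 offer(40), leaving queue <40>
10. op10 poll() → 40, leaving queue <>
11. op11 poll() → empty, leaving queue <>

linearizable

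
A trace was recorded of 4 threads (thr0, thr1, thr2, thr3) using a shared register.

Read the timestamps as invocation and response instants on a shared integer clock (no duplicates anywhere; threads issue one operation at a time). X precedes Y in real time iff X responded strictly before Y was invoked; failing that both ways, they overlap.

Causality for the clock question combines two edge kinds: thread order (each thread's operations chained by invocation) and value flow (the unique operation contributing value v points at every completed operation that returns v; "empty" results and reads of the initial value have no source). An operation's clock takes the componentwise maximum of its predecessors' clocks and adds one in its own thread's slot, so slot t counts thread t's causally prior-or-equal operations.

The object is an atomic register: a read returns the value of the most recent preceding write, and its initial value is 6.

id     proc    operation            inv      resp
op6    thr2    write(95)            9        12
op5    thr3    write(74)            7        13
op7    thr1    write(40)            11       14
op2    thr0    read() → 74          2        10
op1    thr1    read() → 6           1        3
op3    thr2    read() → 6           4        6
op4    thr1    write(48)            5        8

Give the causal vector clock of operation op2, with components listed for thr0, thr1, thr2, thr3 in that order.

(1, 0, 0, 1)

op5, invoked 7, has no incoming edges; only thr3's bump applies → (0, 0, 0, 1)
op3, invoked 4, has no incoming edges; only thr2's bump applies → (0, 0, 1, 0)
op1, invoked 1, has no incoming edges; only thr1's bump applies → (0, 1, 0, 0)
VC(op6, invoked at 9): max of VC(op3)=(0, 0, 1, 0), then +1 on thread thr2 → (0, 0, 2, 0)
VC(op4, invoked at 5): max of VC(op1)=(0, 1, 0, 0), then +1 on thread thr1 → (0, 2, 0, 0)
VC(op2, invoked at 2): max of VC(op5)=(0, 0, 0, 1), then +1 on thread thr0 → (1, 0, 0, 1)
VC(op7, invoked at 11): max of VC(op4)=(0, 2, 0, 0), then +1 on thread thr1 → (0, 3, 0, 0)
target: VC(op2) = (1, 0, 0, 1)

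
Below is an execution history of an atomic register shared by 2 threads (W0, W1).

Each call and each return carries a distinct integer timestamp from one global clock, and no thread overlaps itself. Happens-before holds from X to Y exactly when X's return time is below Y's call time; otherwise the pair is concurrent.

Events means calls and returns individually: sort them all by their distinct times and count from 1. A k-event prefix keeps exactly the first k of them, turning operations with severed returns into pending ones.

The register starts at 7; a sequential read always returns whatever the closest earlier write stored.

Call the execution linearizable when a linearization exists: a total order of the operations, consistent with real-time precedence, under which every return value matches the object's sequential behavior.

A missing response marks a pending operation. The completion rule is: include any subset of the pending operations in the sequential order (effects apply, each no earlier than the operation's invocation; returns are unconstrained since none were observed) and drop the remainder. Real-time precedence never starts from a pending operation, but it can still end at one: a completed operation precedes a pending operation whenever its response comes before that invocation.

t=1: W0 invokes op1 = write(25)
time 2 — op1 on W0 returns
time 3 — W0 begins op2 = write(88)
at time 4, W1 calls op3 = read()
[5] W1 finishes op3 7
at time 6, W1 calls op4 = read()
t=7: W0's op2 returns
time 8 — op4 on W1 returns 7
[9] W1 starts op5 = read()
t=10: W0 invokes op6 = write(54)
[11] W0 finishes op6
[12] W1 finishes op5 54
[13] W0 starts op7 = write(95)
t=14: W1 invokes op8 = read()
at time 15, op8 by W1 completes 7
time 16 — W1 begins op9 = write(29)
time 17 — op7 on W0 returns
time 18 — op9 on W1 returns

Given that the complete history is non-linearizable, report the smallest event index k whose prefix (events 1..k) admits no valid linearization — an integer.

5

events 1..4 are still linearizable — one witness is op1:
1. op1 write(25), leaving value 25
include event 5 — op3 responding at 5 — and every candidate order breaks
no escape via the 1 pending operation (op2): every completion choice fails
one such order, op1, op3 (pending dropped), breaks at step 2 where op3 read() → 7 is illegal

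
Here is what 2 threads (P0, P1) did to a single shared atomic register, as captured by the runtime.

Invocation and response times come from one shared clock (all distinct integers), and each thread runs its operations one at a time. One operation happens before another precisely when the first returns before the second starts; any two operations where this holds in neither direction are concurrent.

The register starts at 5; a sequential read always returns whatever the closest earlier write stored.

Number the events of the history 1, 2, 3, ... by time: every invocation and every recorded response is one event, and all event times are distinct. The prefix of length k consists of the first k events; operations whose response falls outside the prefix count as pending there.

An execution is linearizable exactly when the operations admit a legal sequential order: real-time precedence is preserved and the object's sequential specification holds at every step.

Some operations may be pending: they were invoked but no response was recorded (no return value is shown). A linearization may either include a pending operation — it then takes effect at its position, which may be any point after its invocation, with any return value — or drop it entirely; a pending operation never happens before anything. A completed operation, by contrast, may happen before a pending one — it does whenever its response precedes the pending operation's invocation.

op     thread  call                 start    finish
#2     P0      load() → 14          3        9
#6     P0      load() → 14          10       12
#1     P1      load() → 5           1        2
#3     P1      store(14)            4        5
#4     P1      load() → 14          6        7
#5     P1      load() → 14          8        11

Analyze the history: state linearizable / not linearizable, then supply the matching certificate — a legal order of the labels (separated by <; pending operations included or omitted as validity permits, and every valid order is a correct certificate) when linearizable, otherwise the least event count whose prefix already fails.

linearizable — witness: #1 < #3 < #2 < #4 < #5 < #6

1. #1 load() → 5, leaving value 5
2. #3 store(14), leaving value 14
3. #2 load() → 14, leaving value 14
4. #4 load() → 14, leaving value 14
5. #5 load() → 14, leaving value 14
6. #6 load() → 14, leaving value 14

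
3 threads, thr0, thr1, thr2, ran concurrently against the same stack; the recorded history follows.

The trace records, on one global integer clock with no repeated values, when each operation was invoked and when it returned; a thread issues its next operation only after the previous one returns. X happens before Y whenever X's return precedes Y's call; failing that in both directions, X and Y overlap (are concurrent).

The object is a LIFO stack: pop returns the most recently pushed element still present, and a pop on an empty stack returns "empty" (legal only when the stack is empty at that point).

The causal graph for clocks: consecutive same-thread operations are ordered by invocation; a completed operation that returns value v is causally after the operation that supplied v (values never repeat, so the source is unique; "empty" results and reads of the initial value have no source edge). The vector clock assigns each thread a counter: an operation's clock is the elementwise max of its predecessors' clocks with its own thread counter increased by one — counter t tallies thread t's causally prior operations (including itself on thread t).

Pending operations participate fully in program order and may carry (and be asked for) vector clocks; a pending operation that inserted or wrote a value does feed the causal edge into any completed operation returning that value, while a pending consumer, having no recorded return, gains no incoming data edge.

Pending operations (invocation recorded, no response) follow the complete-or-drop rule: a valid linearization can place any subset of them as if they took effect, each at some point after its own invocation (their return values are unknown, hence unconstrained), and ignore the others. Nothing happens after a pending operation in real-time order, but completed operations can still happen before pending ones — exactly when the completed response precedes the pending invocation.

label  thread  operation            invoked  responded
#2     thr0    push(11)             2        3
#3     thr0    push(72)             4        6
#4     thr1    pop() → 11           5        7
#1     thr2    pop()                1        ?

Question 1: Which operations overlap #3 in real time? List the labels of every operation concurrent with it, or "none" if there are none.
Answer: #1, #4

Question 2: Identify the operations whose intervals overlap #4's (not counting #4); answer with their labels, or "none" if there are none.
Answer: #1, #3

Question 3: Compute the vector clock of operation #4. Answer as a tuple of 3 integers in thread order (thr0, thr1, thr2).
Answer: (1, 1, 0)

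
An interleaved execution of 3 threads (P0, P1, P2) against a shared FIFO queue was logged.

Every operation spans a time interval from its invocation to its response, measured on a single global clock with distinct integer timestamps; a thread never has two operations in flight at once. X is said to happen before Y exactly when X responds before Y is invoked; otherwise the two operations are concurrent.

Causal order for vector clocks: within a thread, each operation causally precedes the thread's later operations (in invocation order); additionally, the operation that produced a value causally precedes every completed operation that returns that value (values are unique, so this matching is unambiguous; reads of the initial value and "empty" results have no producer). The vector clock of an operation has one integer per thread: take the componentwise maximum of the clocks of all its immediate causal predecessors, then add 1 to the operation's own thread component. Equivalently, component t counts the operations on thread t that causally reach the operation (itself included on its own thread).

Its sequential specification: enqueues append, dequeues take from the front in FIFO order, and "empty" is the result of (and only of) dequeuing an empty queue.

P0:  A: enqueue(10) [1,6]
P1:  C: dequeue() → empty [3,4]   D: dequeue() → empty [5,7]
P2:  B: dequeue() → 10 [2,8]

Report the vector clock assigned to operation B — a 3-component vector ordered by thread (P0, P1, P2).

invoked at 3, C has no predecessors; its own P1 bump gives (0, 1, 0)
invoked at 1, A has no predecessors; its own P0 bump gives (1, 0, 0)
invoked at 5, D merges VC(C)=(0, 1, 0) and bumps P1's slot → (0, 2, 0)
invoked at 2, B merges VC(A)=(1, 0, 0) and bumps P2's slot → (1, 0, 1)
target: VC(B) = (1, 0, 1)

(1, 0, 1)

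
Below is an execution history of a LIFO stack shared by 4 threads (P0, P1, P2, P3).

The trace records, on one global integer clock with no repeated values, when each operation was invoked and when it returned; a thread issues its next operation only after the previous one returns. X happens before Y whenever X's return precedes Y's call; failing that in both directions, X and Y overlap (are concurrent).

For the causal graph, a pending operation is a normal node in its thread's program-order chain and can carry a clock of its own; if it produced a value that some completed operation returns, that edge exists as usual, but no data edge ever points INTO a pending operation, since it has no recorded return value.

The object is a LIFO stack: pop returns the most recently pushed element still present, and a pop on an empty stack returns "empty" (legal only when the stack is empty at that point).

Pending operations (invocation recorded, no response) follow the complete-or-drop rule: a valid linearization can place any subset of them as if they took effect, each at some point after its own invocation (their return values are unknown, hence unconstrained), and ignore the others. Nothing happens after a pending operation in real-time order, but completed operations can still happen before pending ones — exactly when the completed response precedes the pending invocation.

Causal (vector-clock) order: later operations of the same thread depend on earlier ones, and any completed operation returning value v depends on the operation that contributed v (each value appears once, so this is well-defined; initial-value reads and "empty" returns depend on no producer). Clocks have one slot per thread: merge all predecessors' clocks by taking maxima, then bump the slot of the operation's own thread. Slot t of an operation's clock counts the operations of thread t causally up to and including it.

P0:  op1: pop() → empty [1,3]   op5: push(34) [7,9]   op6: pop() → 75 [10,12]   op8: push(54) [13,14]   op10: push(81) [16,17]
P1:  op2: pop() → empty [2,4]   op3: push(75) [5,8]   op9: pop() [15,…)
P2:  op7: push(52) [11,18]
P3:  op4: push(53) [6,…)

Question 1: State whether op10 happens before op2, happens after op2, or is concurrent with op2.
op10 spans [16,17], op2 spans [2,4]
resp(op2)=4 < inv(op10)=16

after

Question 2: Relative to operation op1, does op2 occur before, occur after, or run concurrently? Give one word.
op2 spans [2,4], op1 spans [1,3]
the intervals overlap in both directions

concurrent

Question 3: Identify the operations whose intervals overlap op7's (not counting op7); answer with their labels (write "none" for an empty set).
concurrent with op7 ([11,18]): every op whose interval crosses 11..18
op1 [1,3]: before
op2 [2,4]: before
op3 [5,8]: before
op4 [6,…): concurrent
op5 [7,9]: before
op6 [10,12]: concurrent
op8 [13,14]: concurrent
op9 [15,…): concurrent
op10 [16,17]: concurrent

op10, op4, op6, op8, op9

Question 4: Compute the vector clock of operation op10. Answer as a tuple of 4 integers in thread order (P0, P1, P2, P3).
op4 (invocation 6): nothing precedes it; P3's component alone gives (0, 0, 0, 1)
op7 (invocation 11): nothing precedes it; P2's component alone gives (0, 0, 1, 0)
op2 (invocation 2): nothing precedes it; P1's component alone gives (0, 1, 0, 0)
op1 (invocation 1): nothing precedes it; P0's component alone gives (1, 0, 0, 0)
merge at op3 (invoked 5): VC(op2)=(0, 1, 0, 0), own-thread bump on P1 → (0, 2, 0, 0)
merge at op5 (invoked 7): VC(op1)=(1, 0, 0, 0), own-thread bump on P0 → (2, 0, 0, 0)
merge at op9 (invoked 15): VC(op3)=(0, 2, 0, 0), own-thread bump on P1 → (0, 3, 0, 0)
merge at op6 (invoked 10): VC(op3)=(0, 2, 0, 0), VC(op5)=(2, 0, 0, 0), own-thread bump on P0 → (3, 2, 0, 0)
merge at op8 (invoked 13): VC(op6)=(3, 2, 0, 0), own-thread bump on P0 → (4, 2, 0, 0)
merge at op10 (invoked 16): VC(op8)=(4, 2, 0, 0), own-thread bump on P0 → (5, 2, 0, 0)
target: VC(op10) = (5, 2, 0, 0)

(5, 2, 0, 0)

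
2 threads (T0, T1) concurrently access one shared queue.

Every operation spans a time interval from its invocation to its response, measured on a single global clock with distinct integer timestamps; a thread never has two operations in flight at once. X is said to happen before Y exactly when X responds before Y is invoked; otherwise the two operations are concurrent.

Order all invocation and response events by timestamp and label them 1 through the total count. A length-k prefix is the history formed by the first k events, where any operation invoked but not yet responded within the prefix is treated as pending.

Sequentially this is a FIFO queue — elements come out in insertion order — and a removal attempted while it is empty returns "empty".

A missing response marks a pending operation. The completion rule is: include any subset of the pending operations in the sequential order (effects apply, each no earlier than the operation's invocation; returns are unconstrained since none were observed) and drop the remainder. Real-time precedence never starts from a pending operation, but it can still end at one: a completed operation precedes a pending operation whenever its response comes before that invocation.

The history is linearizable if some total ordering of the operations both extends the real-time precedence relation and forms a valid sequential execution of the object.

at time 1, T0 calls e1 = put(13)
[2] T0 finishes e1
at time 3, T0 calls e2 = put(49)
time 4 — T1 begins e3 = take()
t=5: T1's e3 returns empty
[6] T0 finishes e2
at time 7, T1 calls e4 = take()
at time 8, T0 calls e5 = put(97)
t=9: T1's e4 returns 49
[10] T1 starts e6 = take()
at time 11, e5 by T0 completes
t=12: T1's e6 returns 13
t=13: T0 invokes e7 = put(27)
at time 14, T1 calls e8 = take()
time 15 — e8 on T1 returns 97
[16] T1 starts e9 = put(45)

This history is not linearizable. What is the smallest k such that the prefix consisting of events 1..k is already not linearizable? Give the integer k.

events 1..4 are linearizable, e.g. via e1:
after step 1 (e1 put(13)): queue <13>
include event 5 — e3 responding at 5 — and every candidate order breaks
including or dropping the 1 pending operation (e2) in any combination fails
for example e1, e3 (pending dropped) fails at step 2: e3 take() → empty is not legal there

5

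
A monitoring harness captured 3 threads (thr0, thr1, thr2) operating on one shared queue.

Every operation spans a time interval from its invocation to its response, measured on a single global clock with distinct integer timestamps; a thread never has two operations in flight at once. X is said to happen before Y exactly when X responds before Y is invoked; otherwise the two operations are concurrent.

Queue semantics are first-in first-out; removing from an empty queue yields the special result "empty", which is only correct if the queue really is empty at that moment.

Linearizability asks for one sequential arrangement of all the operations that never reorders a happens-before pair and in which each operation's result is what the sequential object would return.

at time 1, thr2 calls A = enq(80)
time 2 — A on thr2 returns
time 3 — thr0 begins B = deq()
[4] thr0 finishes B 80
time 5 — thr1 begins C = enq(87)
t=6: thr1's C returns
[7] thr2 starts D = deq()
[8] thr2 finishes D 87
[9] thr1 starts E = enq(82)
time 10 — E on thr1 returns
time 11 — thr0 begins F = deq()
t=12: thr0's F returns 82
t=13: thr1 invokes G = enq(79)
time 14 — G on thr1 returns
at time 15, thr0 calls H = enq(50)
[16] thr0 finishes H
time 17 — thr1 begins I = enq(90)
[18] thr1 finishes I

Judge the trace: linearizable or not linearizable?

a witness: A, B, C, D, E, F, G, H, I
after step 1 (A enq(80)): queue <80>
after step 2 (B deq() → 80): queue <>
after step 3 (C enq(87)): queue <87>
after step 4 (D deq() → 87): queue <>
after step 5 (E enq(82)): queue <82>
after step 6 (F deq() → 82): queue <>
after step 7 (G enq(79)): queue <79>
after step 8 (H enq(50)): queue <79,50>
after step 9 (I enq(90)): queue <79,50,90>

linearizable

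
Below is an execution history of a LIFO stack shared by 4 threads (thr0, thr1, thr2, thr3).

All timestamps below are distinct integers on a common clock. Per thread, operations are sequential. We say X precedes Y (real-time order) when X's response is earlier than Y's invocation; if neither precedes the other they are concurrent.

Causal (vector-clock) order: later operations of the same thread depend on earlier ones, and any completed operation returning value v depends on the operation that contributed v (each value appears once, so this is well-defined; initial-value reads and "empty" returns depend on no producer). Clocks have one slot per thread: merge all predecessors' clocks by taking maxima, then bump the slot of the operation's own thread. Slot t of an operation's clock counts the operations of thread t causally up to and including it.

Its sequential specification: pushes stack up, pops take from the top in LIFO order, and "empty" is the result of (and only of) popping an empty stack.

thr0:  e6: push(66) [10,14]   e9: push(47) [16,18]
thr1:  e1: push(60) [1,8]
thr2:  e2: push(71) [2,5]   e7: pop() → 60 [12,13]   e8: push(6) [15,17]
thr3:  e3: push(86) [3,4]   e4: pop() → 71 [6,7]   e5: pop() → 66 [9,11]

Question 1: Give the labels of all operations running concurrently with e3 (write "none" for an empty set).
overlap test against e3 [3,4]: concurrent iff the interval meets 3..4
e1 [1,8]: concurrent
e2 [2,5]: concurrent
e4 [6,7]: after
e5 [9,11]: after
e6 [10,14]: after
e7 [12,13]: after
e8 [15,17]: after
e9 [16,18]: after

e1, e2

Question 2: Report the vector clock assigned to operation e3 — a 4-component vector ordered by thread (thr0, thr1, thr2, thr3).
e3 (invocation 3): nothing precedes it; thr3's component alone gives (0, 0, 0, 1)
e2 (invocation 2): nothing precedes it; thr2's component alone gives (0, 0, 1, 0)
e1 (invocation 1): nothing precedes it; thr1's component alone gives (0, 1, 0, 0)
e6 (invocation 10): nothing precedes it; thr0's component alone gives (1, 0, 0, 0)
e9 (invocation 16): componentwise max over VC(e6)=(1, 0, 0, 0), +1 at thr0, giving (2, 0, 0, 0)
e4 (invocation 6): componentwise max over VC(e2)=(0, 0, 1, 0), VC(e3)=(0, 0, 0, 1), +1 at thr3, giving (0, 0, 1, 2)
e7 (invocation 12): componentwise max over VC(e1)=(0, 1, 0, 0), VC(e2)=(0, 0, 1, 0), +1 at thr2, giving (0, 1, 2, 0)
e8 (invocation 15): componentwise max over VC(e7)=(0, 1, 2, 0), +1 at thr2, giving (0, 1, 3, 0)
e5 (invocation 9): componentwise max over VC(e4)=(0, 0, 1, 2), VC(e6)=(1, 0, 0, 0), +1 at thr3, giving (1, 0, 1, 3)
target: VC(e3) = (0, 0, 0, 1)

(0, 0, 0, 1)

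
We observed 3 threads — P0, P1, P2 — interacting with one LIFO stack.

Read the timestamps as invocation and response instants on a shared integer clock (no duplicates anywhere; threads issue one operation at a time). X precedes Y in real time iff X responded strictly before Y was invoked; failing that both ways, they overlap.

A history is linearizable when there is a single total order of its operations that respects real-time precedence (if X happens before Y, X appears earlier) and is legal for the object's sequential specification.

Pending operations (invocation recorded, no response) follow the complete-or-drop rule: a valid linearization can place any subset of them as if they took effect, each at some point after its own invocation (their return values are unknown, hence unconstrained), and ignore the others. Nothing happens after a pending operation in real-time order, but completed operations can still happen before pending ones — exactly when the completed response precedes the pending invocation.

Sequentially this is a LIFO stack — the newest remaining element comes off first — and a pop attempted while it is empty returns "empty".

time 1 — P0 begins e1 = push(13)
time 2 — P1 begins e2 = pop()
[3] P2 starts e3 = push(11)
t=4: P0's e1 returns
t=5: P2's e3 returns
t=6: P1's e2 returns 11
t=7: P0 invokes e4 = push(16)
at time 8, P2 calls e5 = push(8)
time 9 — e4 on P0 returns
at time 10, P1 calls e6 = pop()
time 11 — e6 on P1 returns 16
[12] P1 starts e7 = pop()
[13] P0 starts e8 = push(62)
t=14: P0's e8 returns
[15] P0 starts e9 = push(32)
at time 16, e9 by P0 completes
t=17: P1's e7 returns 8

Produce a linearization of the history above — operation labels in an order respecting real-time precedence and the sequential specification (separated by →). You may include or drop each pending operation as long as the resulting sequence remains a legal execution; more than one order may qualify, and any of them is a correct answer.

e1 → e3 → e2 → e4 → e6 → e5 → e7 → e8 → e9

1. e1 push(13), leaving stack <13>
2. e3 push(11), leaving stack <13,11>
3. e2 pop() → 11, leaving stack <13>
4. e4 push(16), leaving stack <13,16>
5. e6 pop() → 16, leaving stack <13>
6. e5 push(8) (pending, included), leaving stack <13,8>
7. e7 pop() → 8, leaving stack <13>
8. e8 push(62), leaving stack <13,62>
9. e9 push(32), leaving stack <13,62,32>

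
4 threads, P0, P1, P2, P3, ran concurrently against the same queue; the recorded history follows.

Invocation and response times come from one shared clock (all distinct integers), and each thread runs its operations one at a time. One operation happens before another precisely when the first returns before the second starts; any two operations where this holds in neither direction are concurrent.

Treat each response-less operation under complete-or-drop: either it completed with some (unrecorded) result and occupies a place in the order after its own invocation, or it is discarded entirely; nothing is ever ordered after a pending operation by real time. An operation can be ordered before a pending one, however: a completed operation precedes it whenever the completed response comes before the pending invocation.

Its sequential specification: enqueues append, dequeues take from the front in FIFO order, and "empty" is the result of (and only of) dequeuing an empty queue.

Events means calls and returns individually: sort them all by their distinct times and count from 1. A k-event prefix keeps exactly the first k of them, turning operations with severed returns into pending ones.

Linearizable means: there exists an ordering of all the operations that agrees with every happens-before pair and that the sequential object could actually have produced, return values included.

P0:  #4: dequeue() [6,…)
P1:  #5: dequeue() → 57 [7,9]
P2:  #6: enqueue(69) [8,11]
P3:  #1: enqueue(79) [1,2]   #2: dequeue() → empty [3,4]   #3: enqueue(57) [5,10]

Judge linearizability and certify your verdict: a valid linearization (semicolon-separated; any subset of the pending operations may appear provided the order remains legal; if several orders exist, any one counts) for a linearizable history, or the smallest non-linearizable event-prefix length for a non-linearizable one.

not linearizable — minimal violating prefix: 4 events

already the first 4 events (up to #2's response at time 4) admit no linearization; the first 3 still do
the completed operations (2 total) allow one real-time order; the queue replay rejects it
e.g. #1, #2: illegal at step 2, since #2 dequeue() → empty cannot apply there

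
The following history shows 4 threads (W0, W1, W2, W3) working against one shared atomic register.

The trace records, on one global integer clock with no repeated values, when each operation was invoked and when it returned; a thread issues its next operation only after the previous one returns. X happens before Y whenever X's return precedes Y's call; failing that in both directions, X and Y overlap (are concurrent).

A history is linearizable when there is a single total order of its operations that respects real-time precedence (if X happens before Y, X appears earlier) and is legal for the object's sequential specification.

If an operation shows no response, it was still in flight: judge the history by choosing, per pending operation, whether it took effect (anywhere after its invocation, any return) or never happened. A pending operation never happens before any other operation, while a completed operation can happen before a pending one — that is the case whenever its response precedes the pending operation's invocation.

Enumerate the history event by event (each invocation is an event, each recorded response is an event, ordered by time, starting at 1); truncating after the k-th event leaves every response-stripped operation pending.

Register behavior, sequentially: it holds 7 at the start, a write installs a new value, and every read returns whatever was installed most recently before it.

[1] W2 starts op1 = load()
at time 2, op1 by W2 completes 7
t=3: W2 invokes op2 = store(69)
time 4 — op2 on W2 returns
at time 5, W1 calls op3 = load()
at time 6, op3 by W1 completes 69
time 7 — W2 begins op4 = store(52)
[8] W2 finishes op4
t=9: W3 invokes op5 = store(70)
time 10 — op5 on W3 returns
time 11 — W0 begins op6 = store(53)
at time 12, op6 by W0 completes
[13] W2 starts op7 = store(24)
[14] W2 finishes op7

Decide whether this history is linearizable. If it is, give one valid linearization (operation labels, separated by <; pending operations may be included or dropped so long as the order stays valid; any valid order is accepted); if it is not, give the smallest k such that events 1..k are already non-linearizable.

1. op1 load() → 7, leaving value 7
2. op2 store(69), leaving value 69
3. op3 load() → 69, leaving value 69
4. op4 store(52), leaving value 52
5. op5 store(70), leaving value 70
6. op6 store(53), leaving value 53
7. op7 store(24), leaving value 24

linearizable — witness: op1 < op2 < op3 < op4 < op5 < op6 < op7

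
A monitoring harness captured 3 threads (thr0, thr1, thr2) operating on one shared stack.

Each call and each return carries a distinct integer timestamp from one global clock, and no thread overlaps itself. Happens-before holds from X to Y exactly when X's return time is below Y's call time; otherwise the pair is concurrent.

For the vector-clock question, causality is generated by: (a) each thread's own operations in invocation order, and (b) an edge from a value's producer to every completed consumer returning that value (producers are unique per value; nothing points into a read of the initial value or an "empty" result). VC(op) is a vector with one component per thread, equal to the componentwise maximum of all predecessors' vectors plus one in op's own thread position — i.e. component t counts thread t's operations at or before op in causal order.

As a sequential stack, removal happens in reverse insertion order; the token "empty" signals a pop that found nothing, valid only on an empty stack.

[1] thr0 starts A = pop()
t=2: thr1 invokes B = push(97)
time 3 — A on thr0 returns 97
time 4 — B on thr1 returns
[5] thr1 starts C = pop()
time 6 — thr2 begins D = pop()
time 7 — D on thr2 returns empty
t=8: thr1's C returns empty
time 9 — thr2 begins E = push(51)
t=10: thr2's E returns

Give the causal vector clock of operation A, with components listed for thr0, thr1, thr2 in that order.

D, invoked 6, has no incoming edges; only thr2's bump applies → (0, 0, 1)
B, invoked 2, has no incoming edges; only thr1's bump applies → (0, 1, 0)
invoked at 9, E merges VC(D)=(0, 0, 1) and bumps thr2's slot → (0, 0, 2)
invoked at 5, C merges VC(B)=(0, 1, 0) and bumps thr1's slot → (0, 2, 0)
invoked at 1, A merges VC(B)=(0, 1, 0) and bumps thr0's slot → (1, 1, 0)
target: VC(A) = (1, 1, 0)

(1, 1, 0)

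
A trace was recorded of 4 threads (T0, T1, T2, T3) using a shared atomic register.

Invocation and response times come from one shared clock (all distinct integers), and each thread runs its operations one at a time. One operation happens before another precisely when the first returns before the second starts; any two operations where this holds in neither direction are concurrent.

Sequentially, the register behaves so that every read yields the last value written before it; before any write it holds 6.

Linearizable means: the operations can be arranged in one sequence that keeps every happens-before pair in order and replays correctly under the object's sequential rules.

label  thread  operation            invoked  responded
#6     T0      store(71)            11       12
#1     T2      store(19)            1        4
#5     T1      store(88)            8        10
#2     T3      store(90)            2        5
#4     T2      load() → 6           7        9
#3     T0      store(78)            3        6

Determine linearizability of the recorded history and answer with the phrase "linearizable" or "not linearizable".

events 1..8 are fine; event 9 — the response of #4 at time 9 — makes the prefix non-linearizable
the 4 completed operations admit 6 real-time orders; each fails the atomic register replay
include/drop combinations of the 1 pending operation (#5) were all tried; none helps
one such order, #1, #2, #3, #4 (pending dropped), breaks at step 4 where #4 load() → 6 is illegal
one such order, #1, #3, #2, #4 (pending dropped), breaks at step 4 where #4 load() → 6 is illegal

not linearizable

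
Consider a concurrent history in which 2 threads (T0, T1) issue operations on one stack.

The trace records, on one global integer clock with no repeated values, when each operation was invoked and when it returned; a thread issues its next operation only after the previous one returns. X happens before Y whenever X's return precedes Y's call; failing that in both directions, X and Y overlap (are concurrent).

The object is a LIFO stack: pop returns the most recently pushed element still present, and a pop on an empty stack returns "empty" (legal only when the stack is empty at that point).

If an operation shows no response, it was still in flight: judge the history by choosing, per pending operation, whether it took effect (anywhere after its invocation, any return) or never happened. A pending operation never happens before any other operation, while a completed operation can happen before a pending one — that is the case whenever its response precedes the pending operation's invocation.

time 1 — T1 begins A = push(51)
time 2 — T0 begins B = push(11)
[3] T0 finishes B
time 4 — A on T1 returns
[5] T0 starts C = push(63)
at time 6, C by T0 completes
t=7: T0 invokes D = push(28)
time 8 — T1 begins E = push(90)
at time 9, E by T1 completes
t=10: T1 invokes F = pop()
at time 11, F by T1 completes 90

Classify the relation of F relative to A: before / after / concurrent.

F spans [10,11], A spans [1,4]
resp(A)=4 < inv(F)=10

after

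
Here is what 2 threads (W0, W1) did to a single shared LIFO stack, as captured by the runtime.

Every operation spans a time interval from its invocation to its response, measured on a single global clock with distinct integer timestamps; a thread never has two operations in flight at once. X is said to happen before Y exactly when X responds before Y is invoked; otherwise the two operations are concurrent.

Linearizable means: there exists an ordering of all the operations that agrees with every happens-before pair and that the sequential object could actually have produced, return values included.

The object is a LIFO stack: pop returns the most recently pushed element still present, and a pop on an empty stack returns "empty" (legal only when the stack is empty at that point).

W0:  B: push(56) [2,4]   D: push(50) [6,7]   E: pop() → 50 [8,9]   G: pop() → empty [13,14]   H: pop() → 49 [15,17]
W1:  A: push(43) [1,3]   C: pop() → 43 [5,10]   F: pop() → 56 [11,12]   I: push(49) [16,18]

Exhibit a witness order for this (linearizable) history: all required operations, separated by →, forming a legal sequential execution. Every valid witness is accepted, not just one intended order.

step 1: B push(56) — stack <56>
step 2: A push(43) — stack <56,43>
step 3: C pop() → 43 — stack <56>
step 4: D push(50) — stack <56,50>
step 5: E pop() → 50 — stack <56>
step 6: F pop() → 56 — stack <>
step 7: G pop() → empty — stack <>
step 8: I push(49) — stack <49>
step 9: H pop() → 49 — stack <>

B → A → C → D → E → F → G → I → H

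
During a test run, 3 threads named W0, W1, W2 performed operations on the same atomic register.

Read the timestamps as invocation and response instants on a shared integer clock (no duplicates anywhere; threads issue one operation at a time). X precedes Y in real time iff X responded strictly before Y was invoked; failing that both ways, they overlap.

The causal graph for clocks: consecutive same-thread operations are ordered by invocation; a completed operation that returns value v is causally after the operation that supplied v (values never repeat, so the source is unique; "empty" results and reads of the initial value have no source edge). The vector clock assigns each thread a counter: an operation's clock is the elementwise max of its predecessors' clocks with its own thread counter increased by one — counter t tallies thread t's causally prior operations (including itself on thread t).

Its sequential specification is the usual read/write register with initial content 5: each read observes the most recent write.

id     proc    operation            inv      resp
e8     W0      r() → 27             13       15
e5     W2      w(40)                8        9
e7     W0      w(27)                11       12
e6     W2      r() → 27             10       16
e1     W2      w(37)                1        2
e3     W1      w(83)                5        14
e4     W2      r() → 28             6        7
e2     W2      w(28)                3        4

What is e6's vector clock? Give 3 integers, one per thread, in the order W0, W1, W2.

(1, 0, 5)

VC(e1, invoked at 1): no causal predecessors; +1 on W2 → (0, 0, 1)
VC(e3, invoked at 5): no causal predecessors; +1 on W1 → (0, 1, 0)
VC(e7, invoked at 11): no causal predecessors; +1 on W0 → (1, 0, 0)
merge at e2 (invoked 3): VC(e1)=(0, 0, 1), own-thread bump on W2 → (0, 0, 2)
merge at e8 (invoked 13): VC(e7)=(1, 0, 0), own-thread bump on W0 → (2, 0, 0)
merge at e4 (invoked 6): VC(e2)=(0, 0, 2), own-thread bump on W2 → (0, 0, 3)
merge at e5 (invoked 8): VC(e4)=(0, 0, 3), own-thread bump on W2 → (0, 0, 4)
merge at e6 (invoked 10): VC(e5)=(0, 0, 4), VC(e7)=(1, 0, 0), own-thread bump on W2 → (1, 0, 5)
target: VC(e6) = (1, 0, 5)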